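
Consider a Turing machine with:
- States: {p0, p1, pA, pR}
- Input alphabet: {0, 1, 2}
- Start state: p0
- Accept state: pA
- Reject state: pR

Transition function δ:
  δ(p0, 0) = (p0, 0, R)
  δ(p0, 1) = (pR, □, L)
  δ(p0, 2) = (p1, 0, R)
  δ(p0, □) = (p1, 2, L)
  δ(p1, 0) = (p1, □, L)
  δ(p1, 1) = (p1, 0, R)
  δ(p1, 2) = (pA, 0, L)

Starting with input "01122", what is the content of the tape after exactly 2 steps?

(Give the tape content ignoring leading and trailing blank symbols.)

Execution trace:
Initial: [p0]01122
Step 1: δ(p0, 0) = (p0, 0, R) → 0[p0]1122
Step 2: δ(p0, 1) = (pR, □, L) → [pR]0□122

The machine reaches the reject state pR and halts.

After 2 steps, the tape (ignoring leading/trailing blanks) is: 0□122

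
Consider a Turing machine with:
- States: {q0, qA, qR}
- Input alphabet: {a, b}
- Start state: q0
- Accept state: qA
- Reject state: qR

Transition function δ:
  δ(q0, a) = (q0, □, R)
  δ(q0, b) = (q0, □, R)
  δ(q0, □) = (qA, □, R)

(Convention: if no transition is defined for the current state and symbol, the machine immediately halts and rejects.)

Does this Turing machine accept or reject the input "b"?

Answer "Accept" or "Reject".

Execution trace:
Initial: [q0]b
Step 1: δ(q0, b) = (q0, □, R) → □[q0]□
Step 2: δ(q0, □) = (qA, □, R) → □□[qA]□

The machine reaches the accept state qA and halts.

Answer: Accept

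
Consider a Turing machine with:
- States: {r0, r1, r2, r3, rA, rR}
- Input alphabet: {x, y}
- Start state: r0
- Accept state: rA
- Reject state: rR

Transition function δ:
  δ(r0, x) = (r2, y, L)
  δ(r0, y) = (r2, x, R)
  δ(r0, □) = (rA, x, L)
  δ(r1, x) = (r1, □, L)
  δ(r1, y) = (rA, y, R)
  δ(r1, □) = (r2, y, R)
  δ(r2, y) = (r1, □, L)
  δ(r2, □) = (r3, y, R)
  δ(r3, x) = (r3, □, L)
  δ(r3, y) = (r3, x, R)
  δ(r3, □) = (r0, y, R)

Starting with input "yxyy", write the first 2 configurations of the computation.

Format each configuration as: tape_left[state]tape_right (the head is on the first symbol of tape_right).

Transitions applied:
Step 1: δ(r0, y) = (r2, x, R)

The first 2 configurations are:
[r0]yxyy ⊢ x[r2]xyy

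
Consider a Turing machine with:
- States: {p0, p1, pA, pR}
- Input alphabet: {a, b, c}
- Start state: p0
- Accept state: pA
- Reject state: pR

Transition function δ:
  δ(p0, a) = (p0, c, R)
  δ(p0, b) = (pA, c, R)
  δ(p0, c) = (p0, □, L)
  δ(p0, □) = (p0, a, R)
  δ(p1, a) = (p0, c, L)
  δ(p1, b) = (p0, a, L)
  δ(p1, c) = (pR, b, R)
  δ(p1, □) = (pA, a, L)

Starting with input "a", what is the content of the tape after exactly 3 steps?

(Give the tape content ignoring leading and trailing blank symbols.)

Execution trace:
Initial: [p0]a
Step 1: δ(p0, a) = (p0, c, R) → c[p0]□
Step 2: δ(p0, □) = (p0, a, R) → ca[p0]□
Step 3: δ(p0, □) = (p0, a, R) → caa[p0]□

After 3 steps, the tape (ignoring leading/trailing blanks) is: caa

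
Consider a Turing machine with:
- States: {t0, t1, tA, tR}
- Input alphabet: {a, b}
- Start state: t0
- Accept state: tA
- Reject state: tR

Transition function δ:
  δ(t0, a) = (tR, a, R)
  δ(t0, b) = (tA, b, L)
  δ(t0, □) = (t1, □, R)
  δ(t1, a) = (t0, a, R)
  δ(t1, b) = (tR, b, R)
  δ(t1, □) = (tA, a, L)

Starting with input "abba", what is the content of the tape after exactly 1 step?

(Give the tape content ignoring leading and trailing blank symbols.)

Execution trace:
Initial: [t0]abba
Step 1: δ(t0, a) = (tR, a, R) → a[tR]bba

The machine reaches the reject state tR and halts.

After 1 step, the tape (ignoring leading/trailing blanks) is: abba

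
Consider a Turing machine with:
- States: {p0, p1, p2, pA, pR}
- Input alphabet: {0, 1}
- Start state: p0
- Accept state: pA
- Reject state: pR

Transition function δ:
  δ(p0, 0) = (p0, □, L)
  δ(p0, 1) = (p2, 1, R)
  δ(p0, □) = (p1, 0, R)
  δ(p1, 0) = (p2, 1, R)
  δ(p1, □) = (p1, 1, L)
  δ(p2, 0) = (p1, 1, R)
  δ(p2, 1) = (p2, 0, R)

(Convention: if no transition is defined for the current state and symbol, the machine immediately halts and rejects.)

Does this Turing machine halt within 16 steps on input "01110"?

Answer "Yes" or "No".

Execution trace:
Initial: [p0]01110
Step 1: δ(p0, 0) = (p0, □, L) → [p0]□□1110
Step 2: δ(p0, □) = (p1, 0, R) → 0[p1]□1110
Step 3: δ(p1, □) = (p1, 1, L) → [p1]011110
Step 4: δ(p1, 0) = (p2, 1, R) → 1[p2]11110
Step 5: δ(p2, 1) = (p2, 0, R) → 10[p2]1110
Step 6: δ(p2, 1) = (p2, 0, R) → 100[p2]110
Step 7: δ(p2, 1) = (p2, 0, R) → 1000[p2]10
Step 8: δ(p2, 1) = (p2, 0, R) → 10000[p2]0
Step 9: δ(p2, 0) = (p1, 1, R) → 100001[p1]□
Step 10: δ(p1, □) = (p1, 1, L) → 10000[p1]11

No transition is defined for δ(p1, 1). By convention the machine halts and rejects.
The machine halted after 10 steps (within the 16-step bound).

Answer: Yes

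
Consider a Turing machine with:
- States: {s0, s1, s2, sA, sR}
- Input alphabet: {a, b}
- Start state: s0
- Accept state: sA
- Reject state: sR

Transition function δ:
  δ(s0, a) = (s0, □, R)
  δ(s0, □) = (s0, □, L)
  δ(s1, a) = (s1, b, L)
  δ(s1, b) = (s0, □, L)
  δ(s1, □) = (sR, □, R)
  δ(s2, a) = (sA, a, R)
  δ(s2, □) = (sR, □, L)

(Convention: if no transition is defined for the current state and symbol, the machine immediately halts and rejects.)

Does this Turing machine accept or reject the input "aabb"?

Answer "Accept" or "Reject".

Execution trace:
Initial: [s0]aabb
Step 1: δ(s0, a) = (s0, □, R) → □[s0]abb
Step 2: δ(s0, a) = (s0, □, R) → □□[s0]bb

No transition is defined for δ(s0, b). By convention the machine halts and rejects.

Answer: Reject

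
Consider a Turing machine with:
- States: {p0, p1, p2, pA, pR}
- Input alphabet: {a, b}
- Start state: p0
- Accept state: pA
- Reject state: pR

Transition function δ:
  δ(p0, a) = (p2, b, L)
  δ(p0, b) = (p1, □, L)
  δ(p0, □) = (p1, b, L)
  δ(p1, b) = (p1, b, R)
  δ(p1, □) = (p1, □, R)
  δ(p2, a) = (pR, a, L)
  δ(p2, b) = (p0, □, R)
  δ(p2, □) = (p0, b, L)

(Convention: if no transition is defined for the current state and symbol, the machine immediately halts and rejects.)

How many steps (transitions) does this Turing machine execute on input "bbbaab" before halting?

Execution trace:
Initial: [p0]bbbaab
Step 1: δ(p0, b) = (p1, □, L) → [p1]□□bbaab
Step 2: δ(p1, □) = (p1, □, R) → □[p1]□bbaab
Step 3: δ(p1, □) = (p1, □, R) → □□[p1]bbaab
Step 4: δ(p1, b) = (p1, b, R) → □□b[p1]baab
Step 5: δ(p1, b) = (p1, b, R) → □□bb[p1]aab

No transition is defined for δ(p1, a). By convention the machine halts and rejects.

The machine executed 5 steps before halting.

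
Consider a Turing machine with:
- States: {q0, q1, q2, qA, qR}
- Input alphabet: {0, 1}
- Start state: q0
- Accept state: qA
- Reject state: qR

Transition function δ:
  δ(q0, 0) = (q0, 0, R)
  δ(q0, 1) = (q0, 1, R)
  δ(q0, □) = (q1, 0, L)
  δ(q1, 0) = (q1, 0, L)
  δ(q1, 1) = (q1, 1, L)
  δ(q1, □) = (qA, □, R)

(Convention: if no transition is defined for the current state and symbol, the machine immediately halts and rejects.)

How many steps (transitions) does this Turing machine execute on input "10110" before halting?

Execution trace:
Initial: [q0]10110
Step 1: δ(q0, 1) = (q0, 1, R) → 1[q0]0110
Step 2: δ(q0, 0) = (q0, 0, R) → 10[q0]110
Step 3: δ(q0, 1) = (q0, 1, R) → 101[q0]10
Step 4: δ(q0, 1) = (q0, 1, R) → 1011[q0]0
Step 5: δ(q0, 0) = (q0, 0, R) → 10110[q0]□
Step 6: δ(q0, □) = (q1, 0, L) → 1011[q1]00
Step 7: δ(q1, 0) = (q1, 0, L) → 101[q1]100
Step 8: δ(q1, 1) = (q1, 1, L) → 10[q1]1100
Step 9: δ(q1, 1) = (q1, 1, L) → 1[q1]01100
Step 10: δ(q1, 0) = (q1, 0, L) → [q1]101100
Step 11: δ(q1, 1) = (q1, 1, L) → [q1]□101100
Step 12: δ(q1, □) = (qA, □, R) → □[qA]101100

The machine reaches the accept state qA and halts.

The machine executed 12 steps before halting.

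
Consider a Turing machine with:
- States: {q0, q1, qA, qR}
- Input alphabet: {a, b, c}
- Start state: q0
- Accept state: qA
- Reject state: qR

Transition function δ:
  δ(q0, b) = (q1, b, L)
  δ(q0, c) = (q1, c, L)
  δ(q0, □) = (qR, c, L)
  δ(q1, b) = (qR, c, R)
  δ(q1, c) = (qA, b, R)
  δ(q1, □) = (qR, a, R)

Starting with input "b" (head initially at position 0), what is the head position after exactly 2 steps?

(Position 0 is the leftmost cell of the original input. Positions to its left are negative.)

Execution trace (head position shown):
Step 0: [q0]b  (head at position 0)
Step 1: move left → [q1]□b  (head at position -1)
Step 2: move right → a[qR]b  (head at position 0)

After 2 steps, the head is at position 0.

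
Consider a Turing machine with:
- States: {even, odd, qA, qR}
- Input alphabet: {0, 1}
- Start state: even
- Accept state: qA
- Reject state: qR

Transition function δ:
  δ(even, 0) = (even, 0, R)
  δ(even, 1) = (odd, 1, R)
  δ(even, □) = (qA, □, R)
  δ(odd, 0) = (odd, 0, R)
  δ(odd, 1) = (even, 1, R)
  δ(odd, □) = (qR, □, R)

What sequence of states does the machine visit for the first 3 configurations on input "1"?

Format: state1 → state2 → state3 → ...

Execution trace:
Initial: [even]1
Step 1: δ(even, 1) = (odd, 1, R) → 1[odd]□
Step 2: δ(odd, □) = (qR, □, R) → 1□[qR]□

The machine reaches the reject state qR and halts.

State sequence: even → odd → qR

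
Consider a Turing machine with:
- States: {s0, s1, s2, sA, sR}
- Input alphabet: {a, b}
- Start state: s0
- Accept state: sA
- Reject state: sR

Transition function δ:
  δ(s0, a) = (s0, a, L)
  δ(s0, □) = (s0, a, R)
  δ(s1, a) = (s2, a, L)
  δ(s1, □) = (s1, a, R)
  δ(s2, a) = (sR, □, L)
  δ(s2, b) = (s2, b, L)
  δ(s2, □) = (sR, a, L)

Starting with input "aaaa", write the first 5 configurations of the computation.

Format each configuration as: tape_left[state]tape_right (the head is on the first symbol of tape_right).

Transitions applied:
Step 1: δ(s0, a) = (s0, a, L)
Step 2: δ(s0, □) = (s0, a, R)
Step 3: δ(s0, a) = (s0, a, L)
Step 4: δ(s0, a) = (s0, a, L)

The first 5 configurations are:
[s0]aaaa ⊢ [s0]□aaaa ⊢ a[s0]aaaa ⊢ [s0]aaaaa ⊢ [s0]□aaaaa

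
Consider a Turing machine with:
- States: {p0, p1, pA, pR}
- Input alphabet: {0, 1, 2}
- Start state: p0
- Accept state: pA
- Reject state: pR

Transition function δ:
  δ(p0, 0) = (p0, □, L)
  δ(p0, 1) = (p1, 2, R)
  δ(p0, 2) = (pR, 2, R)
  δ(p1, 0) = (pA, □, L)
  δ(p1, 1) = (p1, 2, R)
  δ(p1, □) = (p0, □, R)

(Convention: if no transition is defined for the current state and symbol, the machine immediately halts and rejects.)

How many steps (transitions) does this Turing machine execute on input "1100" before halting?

Execution trace:
Initial: [p0]1100
Step 1: δ(p0, 1) = (p1, 2, R) → 2[p1]100
Step 2: δ(p1, 1) = (p1, 2, R) → 22[p1]00
Step 3: δ(p1, 0) = (pA, □, L) → 2[pA]2□0

The machine reaches the accept state pA and halts.

The machine executed 3 steps before halting.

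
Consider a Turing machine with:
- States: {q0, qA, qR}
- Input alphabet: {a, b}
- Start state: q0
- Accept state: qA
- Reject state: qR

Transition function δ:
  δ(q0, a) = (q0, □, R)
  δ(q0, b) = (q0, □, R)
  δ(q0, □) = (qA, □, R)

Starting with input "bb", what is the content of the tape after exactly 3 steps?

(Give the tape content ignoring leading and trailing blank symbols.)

Execution trace:
Initial: [q0]bb
Step 1: δ(q0, b) = (q0, □, R) → □[q0]b
Step 2: δ(q0, b) = (q0, □, R) → □□[q0]□
Step 3: δ(q0, □) = (qA, □, R) → □□□[qA]□

The machine reaches the accept state qA and halts.

After 3 steps, the tape (ignoring leading/trailing blanks) is: □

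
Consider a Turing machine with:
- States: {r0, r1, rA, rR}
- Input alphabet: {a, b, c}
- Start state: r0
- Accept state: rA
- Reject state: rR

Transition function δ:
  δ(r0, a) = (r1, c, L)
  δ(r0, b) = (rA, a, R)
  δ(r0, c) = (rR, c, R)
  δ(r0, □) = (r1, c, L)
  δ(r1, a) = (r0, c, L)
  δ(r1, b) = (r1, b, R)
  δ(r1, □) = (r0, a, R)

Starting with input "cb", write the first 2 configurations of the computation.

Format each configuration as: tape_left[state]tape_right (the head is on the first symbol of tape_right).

Transitions applied:
Step 1: δ(r0, c) = (rR, c, R)

The first 2 configurations are:
[r0]cb ⊢ c[rR]b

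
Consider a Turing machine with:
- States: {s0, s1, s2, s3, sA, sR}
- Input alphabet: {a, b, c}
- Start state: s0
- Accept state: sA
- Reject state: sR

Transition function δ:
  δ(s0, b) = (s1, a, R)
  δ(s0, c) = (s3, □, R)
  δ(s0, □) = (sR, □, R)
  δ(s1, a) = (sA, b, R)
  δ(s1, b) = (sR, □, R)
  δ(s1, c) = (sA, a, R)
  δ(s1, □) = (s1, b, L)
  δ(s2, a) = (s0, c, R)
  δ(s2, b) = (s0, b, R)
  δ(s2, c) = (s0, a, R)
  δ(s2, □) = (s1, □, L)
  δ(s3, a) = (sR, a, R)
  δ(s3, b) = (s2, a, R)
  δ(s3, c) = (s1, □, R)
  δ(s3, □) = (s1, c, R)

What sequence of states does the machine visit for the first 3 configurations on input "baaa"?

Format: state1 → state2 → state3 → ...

Execution trace:
Initial: [s0]baaa
Step 1: δ(s0, b) = (s1, a, R) → a[s1]aaa
Step 2: δ(s1, a) = (sA, b, R) → ab[sA]aa

The machine reaches the accept state sA and halts.

State sequence: s0 → s1 → sA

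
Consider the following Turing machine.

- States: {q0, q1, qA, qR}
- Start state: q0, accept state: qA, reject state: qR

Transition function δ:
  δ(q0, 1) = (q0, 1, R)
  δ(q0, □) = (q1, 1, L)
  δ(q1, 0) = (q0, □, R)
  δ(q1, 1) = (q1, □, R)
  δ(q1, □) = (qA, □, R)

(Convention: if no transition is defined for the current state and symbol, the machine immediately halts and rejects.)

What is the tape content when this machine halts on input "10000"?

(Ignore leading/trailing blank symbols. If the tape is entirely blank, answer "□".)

Execution trace:
Initial: [q0]10000
Step 1: δ(q0, 1) = (q0, 1, R) → 1[q0]0000

No transition is defined for δ(q0, 0). By convention the machine halts and rejects.

Final tape (ignoring leading/trailing blanks): 10000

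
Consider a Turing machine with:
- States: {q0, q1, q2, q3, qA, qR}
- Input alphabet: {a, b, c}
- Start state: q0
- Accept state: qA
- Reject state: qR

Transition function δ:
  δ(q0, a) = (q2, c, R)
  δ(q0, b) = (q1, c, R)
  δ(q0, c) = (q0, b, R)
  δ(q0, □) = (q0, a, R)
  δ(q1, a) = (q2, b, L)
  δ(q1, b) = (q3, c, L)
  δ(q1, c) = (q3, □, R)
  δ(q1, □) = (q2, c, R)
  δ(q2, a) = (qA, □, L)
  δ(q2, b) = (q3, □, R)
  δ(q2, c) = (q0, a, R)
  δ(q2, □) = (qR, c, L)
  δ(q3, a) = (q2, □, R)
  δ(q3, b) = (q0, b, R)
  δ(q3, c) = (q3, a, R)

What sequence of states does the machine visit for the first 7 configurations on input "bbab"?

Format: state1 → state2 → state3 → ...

Execution trace:
Initial: [q0]bbab
Step 1: δ(q0, b) = (q1, c, R) → c[q1]bab
Step 2: δ(q1, b) = (q3, c, L) → [q3]ccab
Step 3: δ(q3, c) = (q3, a, R) → a[q3]cab
Step 4: δ(q3, c) = (q3, a, R) → aa[q3]ab
Step 5: δ(q3, a) = (q2, □, R) → aa□[q2]b
Step 6: δ(q2, b) = (q3, □, R) → aa□□[q3]□

No transition is defined for δ(q3, □). By convention the machine halts and rejects.

State sequence: q0 → q1 → q3 → q3 → q3 → q2 → q3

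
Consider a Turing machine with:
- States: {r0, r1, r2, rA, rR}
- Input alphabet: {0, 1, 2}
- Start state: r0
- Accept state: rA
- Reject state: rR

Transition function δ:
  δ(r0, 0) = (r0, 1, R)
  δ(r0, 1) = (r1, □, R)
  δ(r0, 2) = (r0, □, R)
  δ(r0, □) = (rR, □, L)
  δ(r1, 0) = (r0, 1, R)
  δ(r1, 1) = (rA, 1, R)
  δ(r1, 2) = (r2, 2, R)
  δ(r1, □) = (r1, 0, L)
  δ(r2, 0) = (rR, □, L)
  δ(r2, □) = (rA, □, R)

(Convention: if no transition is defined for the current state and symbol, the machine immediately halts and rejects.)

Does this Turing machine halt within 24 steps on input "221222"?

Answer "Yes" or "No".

Execution trace:
Initial: [r0]221222
Step 1: δ(r0, 2) = (r0, □, R) → □[r0]21222
Step 2: δ(r0, 2) = (r0, □, R) → □□[r0]1222
Step 3: δ(r0, 1) = (r1, □, R) → □□□[r1]222
Step 4: δ(r1, 2) = (r2, 2, R) → □□□2[r2]22

No transition is defined for δ(r2, 2). By convention the machine halts and rejects.
The machine halted after 4 steps (within the 24-step bound).

Answer: Yes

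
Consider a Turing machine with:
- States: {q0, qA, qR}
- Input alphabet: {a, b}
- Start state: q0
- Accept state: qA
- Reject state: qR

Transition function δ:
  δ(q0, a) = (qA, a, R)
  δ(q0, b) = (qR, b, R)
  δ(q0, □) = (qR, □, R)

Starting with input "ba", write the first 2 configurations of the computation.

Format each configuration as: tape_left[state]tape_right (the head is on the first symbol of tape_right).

Transitions applied:
Step 1: δ(q0, b) = (qR, b, R)

The first 2 configurations are:
[q0]ba ⊢ b[qR]a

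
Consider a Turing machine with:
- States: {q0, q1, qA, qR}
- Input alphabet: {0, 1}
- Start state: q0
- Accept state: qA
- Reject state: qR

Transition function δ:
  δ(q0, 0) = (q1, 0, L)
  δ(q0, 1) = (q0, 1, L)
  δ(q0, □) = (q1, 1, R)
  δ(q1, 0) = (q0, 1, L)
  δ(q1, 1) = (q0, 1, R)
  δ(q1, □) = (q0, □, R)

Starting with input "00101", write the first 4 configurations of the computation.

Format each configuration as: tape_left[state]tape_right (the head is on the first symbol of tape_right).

Transitions applied:
Step 1: δ(q0, 0) = (q1, 0, L)
Step 2: δ(q1, □) = (q0, □, R)
Step 3: δ(q0, 0) = (q1, 0, L)

The first 4 configurations are:
[q0]00101 ⊢ [q1]□00101 ⊢ □[q0]00101 ⊢ [q1]□00101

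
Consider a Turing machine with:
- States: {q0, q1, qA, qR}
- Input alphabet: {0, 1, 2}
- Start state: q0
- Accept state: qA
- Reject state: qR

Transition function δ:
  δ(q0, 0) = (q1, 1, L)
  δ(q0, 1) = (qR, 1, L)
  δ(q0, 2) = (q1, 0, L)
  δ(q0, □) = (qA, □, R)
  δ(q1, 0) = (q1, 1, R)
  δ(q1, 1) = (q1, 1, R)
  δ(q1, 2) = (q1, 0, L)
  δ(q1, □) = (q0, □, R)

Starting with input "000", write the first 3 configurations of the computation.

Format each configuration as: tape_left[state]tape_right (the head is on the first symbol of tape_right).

Transitions applied:
Step 1: δ(q0, 0) = (q1, 1, L)
Step 2: δ(q1, □) = (q0, □, R)

The first 3 configurations are:
[q0]000 ⊢ [q1]□100 ⊢ □[q0]100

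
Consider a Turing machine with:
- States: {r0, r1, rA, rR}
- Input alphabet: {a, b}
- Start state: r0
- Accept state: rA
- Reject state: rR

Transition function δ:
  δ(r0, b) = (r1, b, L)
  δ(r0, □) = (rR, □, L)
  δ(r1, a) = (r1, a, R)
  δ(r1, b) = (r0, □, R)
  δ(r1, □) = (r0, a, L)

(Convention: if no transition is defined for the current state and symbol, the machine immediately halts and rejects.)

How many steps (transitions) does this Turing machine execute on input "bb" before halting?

Execution trace:
Initial: [r0]bb
Step 1: δ(r0, b) = (r1, b, L) → [r1]□bb
Step 2: δ(r1, □) = (r0, a, L) → [r0]□abb
Step 3: δ(r0, □) = (rR, □, L) → [rR]□□abb

The machine reaches the reject state rR and halts.

The machine executed 3 steps before halting.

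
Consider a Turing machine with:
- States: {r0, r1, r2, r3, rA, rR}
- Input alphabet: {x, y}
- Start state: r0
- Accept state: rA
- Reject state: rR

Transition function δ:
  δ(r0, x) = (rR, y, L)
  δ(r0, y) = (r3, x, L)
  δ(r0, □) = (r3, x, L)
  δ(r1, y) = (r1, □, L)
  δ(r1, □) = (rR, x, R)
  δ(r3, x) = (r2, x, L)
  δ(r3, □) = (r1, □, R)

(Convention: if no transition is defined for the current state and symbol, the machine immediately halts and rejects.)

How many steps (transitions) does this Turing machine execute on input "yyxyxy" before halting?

Execution trace:
Initial: [r0]yyxyxy
Step 1: δ(r0, y) = (r3, x, L) → [r3]□xyxyxy
Step 2: δ(r3, □) = (r1, □, R) → □[r1]xyxyxy

No transition is defined for δ(r1, x). By convention the machine halts and rejects.

The machine executed 2 steps before halting.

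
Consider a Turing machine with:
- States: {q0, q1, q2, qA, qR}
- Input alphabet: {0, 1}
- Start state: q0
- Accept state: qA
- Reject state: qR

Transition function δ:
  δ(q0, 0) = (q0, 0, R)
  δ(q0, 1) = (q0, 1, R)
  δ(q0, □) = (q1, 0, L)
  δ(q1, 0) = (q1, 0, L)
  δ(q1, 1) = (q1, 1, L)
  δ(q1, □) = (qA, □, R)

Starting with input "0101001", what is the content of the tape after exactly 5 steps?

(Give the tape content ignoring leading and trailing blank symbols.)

Execution trace:
Initial: [q0]0101001
Step 1: δ(q0, 0) = (q0, 0, R) → 0[q0]101001
Step 2: δ(q0, 1) = (q0, 1, R) → 01[q0]01001
Step 3: δ(q0, 0) = (q0, 0, R) → 010[q0]1001
Step 4: δ(q0, 1) = (q0, 1, R) → 0101[q0]001
Step 5: δ(q0, 0) = (q0, 0, R) → 01010[q0]01

After 5 steps, the tape (ignoring leading/trailing blanks) is: 0101001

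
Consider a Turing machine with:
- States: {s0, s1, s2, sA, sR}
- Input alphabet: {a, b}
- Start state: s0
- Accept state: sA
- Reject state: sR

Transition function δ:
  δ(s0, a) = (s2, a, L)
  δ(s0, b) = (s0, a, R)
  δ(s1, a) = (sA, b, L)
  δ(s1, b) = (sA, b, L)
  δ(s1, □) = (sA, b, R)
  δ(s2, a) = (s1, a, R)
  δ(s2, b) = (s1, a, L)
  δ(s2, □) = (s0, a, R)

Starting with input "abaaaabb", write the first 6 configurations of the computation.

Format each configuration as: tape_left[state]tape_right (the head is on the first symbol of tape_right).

Transitions applied:
Step 1: δ(s0, a) = (s2, a, L)
Step 2: δ(s2, □) = (s0, a, R)
Step 3: δ(s0, a) = (s2, a, L)
Step 4: δ(s2, a) = (s1, a, R)
Step 5: δ(s1, a) = (sA, b, L)

The first 6 configurations are:
[s0]abaaaabb ⊢ [s2]□abaaaabb ⊢ a[s0]abaaaabb ⊢ [s2]aabaaaabb ⊢ a[s1]abaaaabb ⊢ [sA]abbaaaabb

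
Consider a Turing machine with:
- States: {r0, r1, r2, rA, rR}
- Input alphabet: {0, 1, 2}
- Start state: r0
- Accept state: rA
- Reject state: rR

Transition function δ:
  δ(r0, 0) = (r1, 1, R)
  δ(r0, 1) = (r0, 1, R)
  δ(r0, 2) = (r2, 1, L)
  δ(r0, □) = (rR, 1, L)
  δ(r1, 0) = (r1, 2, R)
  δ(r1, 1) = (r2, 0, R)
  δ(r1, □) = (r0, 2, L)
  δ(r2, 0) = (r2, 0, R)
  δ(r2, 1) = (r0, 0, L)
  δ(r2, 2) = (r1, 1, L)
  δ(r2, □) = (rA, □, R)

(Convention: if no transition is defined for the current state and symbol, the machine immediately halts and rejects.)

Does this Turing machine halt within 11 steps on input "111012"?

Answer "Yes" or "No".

Execution trace:
Initial: [r0]111012
Step 1: δ(r0, 1) = (r0, 1, R) → 1[r0]11012
Step 2: δ(r0, 1) = (r0, 1, R) → 11[r0]1012
Step 3: δ(r0, 1) = (r0, 1, R) → 111[r0]012
Step 4: δ(r0, 0) = (r1, 1, R) → 1111[r1]12
Step 5: δ(r1, 1) = (r2, 0, R) → 11110[r2]2
Step 6: δ(r2, 2) = (r1, 1, L) → 1111[r1]01
Step 7: δ(r1, 0) = (r1, 2, R) → 11112[r1]1
Step 8: δ(r1, 1) = (r2, 0, R) → 111120[r2]□
Step 9: δ(r2, □) = (rA, □, R) → 111120□[rA]□

The machine reaches the accept state rA and halts.
The machine halted after 9 steps (within the 11-step bound).

Answer: Yes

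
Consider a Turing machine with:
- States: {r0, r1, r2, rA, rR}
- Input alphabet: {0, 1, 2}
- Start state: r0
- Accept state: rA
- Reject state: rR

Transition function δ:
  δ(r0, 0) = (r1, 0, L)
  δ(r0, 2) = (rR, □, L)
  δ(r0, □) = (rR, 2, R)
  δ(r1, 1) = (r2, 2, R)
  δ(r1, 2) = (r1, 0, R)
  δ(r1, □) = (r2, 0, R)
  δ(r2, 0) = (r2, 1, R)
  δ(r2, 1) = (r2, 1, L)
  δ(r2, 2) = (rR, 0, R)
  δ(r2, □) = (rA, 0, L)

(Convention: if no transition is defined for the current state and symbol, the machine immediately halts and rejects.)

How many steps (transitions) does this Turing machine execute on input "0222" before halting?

Execution trace:
Initial: [r0]0222
Step 1: δ(r0, 0) = (r1, 0, L) → [r1]□0222
Step 2: δ(r1, □) = (r2, 0, R) → 0[r2]0222
Step 3: δ(r2, 0) = (r2, 1, R) → 01[r2]222
Step 4: δ(r2, 2) = (rR, 0, R) → 010[rR]22

The machine reaches the reject state rR and halts.

The machine executed 4 steps before halting.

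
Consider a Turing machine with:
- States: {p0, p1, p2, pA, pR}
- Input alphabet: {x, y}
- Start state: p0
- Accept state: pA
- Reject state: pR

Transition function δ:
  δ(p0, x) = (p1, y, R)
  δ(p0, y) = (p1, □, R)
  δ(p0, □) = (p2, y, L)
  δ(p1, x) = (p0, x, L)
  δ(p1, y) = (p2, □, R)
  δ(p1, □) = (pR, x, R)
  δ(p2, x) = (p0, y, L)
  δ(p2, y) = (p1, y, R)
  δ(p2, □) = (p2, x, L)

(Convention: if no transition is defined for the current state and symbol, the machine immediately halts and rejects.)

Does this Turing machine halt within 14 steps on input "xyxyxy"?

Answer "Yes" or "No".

Execution trace:
Initial: [p0]xyxyxy
Step 1: δ(p0, x) = (p1, y, R) → y[p1]yxyxy
Step 2: δ(p1, y) = (p2, □, R) → y□[p2]xyxy
Step 3: δ(p2, x) = (p0, y, L) → y[p0]□yyxy
Step 4: δ(p0, □) = (p2, y, L) → [p2]yyyyxy
Step 5: δ(p2, y) = (p1, y, R) → y[p1]yyyxy
Step 6: δ(p1, y) = (p2, □, R) → y□[p2]yyxy
Step 7: δ(p2, y) = (p1, y, R) → y□y[p1]yxy
Step 8: δ(p1, y) = (p2, □, R) → y□y□[p2]xy
Step 9: δ(p2, x) = (p0, y, L) → y□y[p0]□yy
Step 10: δ(p0, □) = (p2, y, L) → y□[p2]yyyy
Step 11: δ(p2, y) = (p1, y, R) → y□y[p1]yyy
Step 12: δ(p1, y) = (p2, □, R) → y□y□[p2]yy
Step 13: δ(p2, y) = (p1, y, R) → y□y□y[p1]y
Step 14: δ(p1, y) = (p2, □, R) → y□y□y□[p2]□

The machine has not reached a halting state after 14 steps.
The machine did not halt within the 14-step bound.

Answer: No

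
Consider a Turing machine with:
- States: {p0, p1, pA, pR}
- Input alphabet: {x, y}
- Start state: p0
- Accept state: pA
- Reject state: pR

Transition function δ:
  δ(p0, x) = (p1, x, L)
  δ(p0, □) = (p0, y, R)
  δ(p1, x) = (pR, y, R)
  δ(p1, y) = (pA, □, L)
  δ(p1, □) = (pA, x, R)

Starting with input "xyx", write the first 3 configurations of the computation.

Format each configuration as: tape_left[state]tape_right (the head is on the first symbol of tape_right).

Transitions applied:
Step 1: δ(p0, x) = (p1, x, L)
Step 2: δ(p1, □) = (pA, x, R)

The first 3 configurations are:
[p0]xyx ⊢ [p1]□xyx ⊢ x[pA]xyx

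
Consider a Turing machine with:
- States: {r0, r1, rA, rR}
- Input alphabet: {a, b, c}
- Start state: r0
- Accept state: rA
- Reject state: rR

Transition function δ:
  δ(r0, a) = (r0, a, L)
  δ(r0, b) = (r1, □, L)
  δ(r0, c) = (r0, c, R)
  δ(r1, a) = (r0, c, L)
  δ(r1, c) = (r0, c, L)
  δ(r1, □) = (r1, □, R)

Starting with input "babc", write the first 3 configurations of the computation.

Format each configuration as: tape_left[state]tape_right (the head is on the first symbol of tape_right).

Transitions applied:
Step 1: δ(r0, b) = (r1, □, L)
Step 2: δ(r1, □) = (r1, □, R)

The first 3 configurations are:
[r0]babc ⊢ [r1]□□abc ⊢ □[r1]□abc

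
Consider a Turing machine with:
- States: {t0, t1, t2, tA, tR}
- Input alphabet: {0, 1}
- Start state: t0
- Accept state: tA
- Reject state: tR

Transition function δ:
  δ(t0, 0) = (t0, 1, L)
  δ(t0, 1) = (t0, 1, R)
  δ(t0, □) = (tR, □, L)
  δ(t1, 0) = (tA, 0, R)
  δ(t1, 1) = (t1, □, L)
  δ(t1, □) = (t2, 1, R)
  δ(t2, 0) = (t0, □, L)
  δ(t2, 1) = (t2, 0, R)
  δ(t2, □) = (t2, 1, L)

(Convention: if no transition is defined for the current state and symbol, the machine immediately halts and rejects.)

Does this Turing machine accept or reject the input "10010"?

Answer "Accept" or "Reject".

Execution trace:
Initial: [t0]10010
Step 1: δ(t0, 1) = (t0, 1, R) → 1[t0]0010
Step 2: δ(t0, 0) = (t0, 1, L) → [t0]11010
Step 3: δ(t0, 1) = (t0, 1, R) → 1[t0]1010
Step 4: δ(t0, 1) = (t0, 1, R) → 11[t0]010
Step 5: δ(t0, 0) = (t0, 1, L) → 1[t0]1110
Step 6: δ(t0, 1) = (t0, 1, R) → 11[t0]110
Step 7: δ(t0, 1) = (t0, 1, R) → 111[t0]10
Step 8: δ(t0, 1) = (t0, 1, R) → 1111[t0]0
Step 9: δ(t0, 0) = (t0, 1, L) → 111[t0]11
Step 10: δ(t0, 1) = (t0, 1, R) → 1111[t0]1
Step 11: δ(t0, 1) = (t0, 1, R) → 11111[t0]□
Step 12: δ(t0, □) = (tR, □, L) → 1111[tR]1□

The machine reaches the reject state tR and halts.

Answer: Reject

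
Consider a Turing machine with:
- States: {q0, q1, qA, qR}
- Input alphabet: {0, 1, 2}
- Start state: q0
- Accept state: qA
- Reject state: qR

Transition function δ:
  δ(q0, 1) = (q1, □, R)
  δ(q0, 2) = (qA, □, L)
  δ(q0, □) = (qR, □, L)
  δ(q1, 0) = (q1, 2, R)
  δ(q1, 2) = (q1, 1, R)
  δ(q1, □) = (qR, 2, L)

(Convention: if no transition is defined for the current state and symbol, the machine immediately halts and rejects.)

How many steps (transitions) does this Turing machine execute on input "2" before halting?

Execution trace:
Initial: [q0]2
Step 1: δ(q0, 2) = (qA, □, L) → [qA]□□

The machine reaches the accept state qA and halts.

The machine executed 1 step before halting.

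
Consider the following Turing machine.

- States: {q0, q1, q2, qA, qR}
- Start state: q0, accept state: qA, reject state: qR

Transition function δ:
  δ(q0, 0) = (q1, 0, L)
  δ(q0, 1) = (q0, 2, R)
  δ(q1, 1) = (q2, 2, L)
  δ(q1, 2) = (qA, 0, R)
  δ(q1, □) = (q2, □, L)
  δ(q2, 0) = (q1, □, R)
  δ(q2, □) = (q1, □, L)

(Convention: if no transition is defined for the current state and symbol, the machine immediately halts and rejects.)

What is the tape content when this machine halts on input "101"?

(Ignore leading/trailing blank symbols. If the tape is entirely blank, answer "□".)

Execution trace:
Initial: [q0]101
Step 1: δ(q0, 1) = (q0, 2, R) → 2[q0]01
Step 2: δ(q0, 0) = (q1, 0, L) → [q1]201
Step 3: δ(q1, 2) = (qA, 0, R) → 0[qA]01

The machine reaches the accept state qA and halts.

Final tape (ignoring leading/trailing blanks): 001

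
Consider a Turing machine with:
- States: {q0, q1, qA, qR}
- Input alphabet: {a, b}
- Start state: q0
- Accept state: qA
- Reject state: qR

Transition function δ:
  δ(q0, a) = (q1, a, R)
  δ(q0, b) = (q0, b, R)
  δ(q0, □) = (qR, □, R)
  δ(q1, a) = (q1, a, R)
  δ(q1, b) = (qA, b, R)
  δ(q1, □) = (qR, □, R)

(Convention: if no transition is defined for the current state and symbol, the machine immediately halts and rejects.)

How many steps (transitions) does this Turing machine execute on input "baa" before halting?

Execution trace:
Initial: [q0]baa
Step 1: δ(q0, b) = (q0, b, R) → b[q0]aa
Step 2: δ(q0, a) = (q1, a, R) → ba[q1]a
Step 3: δ(q1, a) = (q1, a, R) → baa[q1]□
Step 4: δ(q1, □) = (qR, □, R) → baa□[qR]□

The machine reaches the reject state qR and halts.

The machine executed 4 steps before halting.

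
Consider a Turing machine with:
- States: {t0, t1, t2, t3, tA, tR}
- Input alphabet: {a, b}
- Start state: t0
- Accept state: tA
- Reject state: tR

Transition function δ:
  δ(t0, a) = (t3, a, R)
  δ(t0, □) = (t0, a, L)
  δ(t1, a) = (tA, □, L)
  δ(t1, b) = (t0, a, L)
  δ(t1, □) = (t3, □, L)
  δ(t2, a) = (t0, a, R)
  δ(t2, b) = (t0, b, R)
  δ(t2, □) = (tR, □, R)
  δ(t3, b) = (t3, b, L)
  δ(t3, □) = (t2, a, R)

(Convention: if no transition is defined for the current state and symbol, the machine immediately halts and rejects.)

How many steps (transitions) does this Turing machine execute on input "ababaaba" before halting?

Execution trace:
Initial: [t0]ababaaba
Step 1: δ(t0, a) = (t3, a, R) → a[t3]babaaba
Step 2: δ(t3, b) = (t3, b, L) → [t3]ababaaba

No transition is defined for δ(t3, a). By convention the machine halts and rejects.

The machine executed 2 steps before halting.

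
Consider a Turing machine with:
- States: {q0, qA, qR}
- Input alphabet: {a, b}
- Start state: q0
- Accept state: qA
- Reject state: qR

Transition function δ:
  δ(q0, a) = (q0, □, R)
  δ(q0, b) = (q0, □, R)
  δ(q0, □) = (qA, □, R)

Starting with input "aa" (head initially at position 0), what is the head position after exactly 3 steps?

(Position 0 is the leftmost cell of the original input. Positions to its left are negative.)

Execution trace (head position shown):
Step 0: [q0]aa  (head at position 0)
Step 1: move right → □[q0]a  (head at position 1)
Step 2: move right → □□[q0]□  (head at position 2)
Step 3: move right → □□□[qA]□  (head at position 3)

After 3 steps, the head is at position 3.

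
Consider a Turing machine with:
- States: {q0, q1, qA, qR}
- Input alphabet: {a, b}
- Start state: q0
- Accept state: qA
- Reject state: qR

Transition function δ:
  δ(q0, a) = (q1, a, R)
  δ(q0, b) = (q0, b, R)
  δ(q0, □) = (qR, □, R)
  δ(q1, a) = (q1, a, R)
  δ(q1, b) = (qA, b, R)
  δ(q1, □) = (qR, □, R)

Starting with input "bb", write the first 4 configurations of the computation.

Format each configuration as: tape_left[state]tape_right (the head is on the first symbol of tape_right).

Transitions applied:
Step 1: δ(q0, b) = (q0, b, R)
Step 2: δ(q0, b) = (q0, b, R)
Step 3: δ(q0, □) = (qR, □, R)

The first 4 configurations are:
[q0]bb ⊢ b[q0]b ⊢ bb[q0]□ ⊢ bb□[qR]□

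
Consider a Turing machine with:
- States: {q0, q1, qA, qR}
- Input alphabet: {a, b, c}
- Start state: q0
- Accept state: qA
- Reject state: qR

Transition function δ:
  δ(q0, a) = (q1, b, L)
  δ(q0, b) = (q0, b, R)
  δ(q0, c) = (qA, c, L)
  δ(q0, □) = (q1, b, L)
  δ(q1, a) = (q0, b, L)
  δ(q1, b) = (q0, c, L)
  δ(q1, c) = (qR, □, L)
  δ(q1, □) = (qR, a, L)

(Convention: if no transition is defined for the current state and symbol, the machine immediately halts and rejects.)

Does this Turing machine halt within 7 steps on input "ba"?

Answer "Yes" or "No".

Execution trace:
Initial: [q0]ba
Step 1: δ(q0, b) = (q0, b, R) → b[q0]a
Step 2: δ(q0, a) = (q1, b, L) → [q1]bb
Step 3: δ(q1, b) = (q0, c, L) → [q0]□cb
Step 4: δ(q0, □) = (q1, b, L) → [q1]□bcb
Step 5: δ(q1, □) = (qR, a, L) → [qR]□abcb

The machine reaches the reject state qR and halts.
The machine halted after 5 steps (within the 7-step bound).

Answer: Yes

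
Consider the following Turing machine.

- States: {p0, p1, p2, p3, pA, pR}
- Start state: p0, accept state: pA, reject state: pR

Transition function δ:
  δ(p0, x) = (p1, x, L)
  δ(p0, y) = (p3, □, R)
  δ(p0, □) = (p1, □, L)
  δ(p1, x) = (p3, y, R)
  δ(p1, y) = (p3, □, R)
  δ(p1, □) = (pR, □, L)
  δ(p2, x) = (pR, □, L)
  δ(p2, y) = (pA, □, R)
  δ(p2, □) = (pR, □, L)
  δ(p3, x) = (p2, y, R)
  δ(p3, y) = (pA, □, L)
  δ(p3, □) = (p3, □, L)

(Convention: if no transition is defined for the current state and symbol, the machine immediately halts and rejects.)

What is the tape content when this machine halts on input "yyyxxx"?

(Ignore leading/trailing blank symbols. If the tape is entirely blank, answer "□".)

Execution trace:
Initial: [p0]yyyxxx
Step 1: δ(p0, y) = (p3, □, R) → □[p3]yyxxx
Step 2: δ(p3, y) = (pA, □, L) → [pA]□□yxxx

The machine reaches the accept state pA and halts.

Final tape (ignoring leading/trailing blanks): yxxx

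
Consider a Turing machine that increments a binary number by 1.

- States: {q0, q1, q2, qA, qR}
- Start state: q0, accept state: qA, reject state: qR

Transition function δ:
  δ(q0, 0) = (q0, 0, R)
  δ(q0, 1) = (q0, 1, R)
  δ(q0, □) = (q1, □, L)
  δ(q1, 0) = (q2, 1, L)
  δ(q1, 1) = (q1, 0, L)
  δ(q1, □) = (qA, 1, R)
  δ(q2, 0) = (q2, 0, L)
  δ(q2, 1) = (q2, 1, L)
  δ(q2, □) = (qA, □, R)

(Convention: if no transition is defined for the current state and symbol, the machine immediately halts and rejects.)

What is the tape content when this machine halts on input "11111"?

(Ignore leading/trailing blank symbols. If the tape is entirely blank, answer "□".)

Execution trace:
Initial: [q0]11111
Step 1: δ(q0, 1) = (q0, 1, R) → 1[q0]1111
Step 2: δ(q0, 1) = (q0, 1, R) → 11[q0]111
Step 3: δ(q0, 1) = (q0, 1, R) → 111[q0]11
Step 4: δ(q0, 1) = (q0, 1, R) → 1111[q0]1
Step 5: δ(q0, 1) = (q0, 1, R) → 11111[q0]□
Step 6: δ(q0, □) = (q1, □, L) → 1111[q1]1□
Step 7: δ(q1, 1) = (q1, 0, L) → 111[q1]10□
Step 8: δ(q1, 1) = (q1, 0, L) → 11[q1]100□
Step 9: δ(q1, 1) = (q1, 0, L) → 1[q1]1000□
Step 10: δ(q1, 1) = (q1, 0, L) → [q1]10000□
Step 11: δ(q1, 1) = (q1, 0, L) → [q1]□00000□
Step 12: δ(q1, □) = (qA, 1, R) → 1[qA]00000□

The machine reaches the accept state qA and halts.

Final tape (ignoring leading/trailing blanks): 100000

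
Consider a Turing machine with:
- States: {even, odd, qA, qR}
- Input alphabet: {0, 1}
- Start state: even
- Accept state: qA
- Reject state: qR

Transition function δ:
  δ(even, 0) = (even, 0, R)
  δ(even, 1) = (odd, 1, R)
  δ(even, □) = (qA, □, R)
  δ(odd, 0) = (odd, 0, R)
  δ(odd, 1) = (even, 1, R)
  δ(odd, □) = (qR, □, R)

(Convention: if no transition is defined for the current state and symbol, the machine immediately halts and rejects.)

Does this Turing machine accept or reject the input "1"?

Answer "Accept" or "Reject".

Execution trace:
Initial: [even]1
Step 1: δ(even, 1) = (odd, 1, R) → 1[odd]□
Step 2: δ(odd, □) = (qR, □, R) → 1□[qR]□

The machine reaches the reject state qR and halts.

Answer: Reject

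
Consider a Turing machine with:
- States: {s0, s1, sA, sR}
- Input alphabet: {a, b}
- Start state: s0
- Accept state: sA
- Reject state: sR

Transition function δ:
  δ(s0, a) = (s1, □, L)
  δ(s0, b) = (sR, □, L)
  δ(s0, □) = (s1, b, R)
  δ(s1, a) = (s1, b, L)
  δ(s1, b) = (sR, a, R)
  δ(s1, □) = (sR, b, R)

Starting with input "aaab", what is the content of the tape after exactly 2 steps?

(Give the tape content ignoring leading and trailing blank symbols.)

Execution trace:
Initial: [s0]aaab
Step 1: δ(s0, a) = (s1, □, L) → [s1]□□aab
Step 2: δ(s1, □) = (sR, b, R) → b[sR]□aab

The machine reaches the reject state sR and halts.

After 2 steps, the tape (ignoring leading/trailing blanks) is: b□aab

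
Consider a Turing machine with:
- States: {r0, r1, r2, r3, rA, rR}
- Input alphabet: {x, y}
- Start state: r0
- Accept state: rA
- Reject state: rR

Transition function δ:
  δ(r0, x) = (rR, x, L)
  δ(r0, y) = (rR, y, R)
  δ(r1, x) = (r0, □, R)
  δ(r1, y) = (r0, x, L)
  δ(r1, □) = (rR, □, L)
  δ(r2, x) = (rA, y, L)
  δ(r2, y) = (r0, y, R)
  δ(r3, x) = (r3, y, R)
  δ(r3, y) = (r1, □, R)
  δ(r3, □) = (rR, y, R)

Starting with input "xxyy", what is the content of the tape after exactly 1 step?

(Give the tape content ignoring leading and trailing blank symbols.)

Execution trace:
Initial: [r0]xxyy
Step 1: δ(r0, x) = (rR, x, L) → [rR]□xxyy

The machine reaches the reject state rR and halts.

After 1 step, the tape (ignoring leading/trailing blanks) is: xxyy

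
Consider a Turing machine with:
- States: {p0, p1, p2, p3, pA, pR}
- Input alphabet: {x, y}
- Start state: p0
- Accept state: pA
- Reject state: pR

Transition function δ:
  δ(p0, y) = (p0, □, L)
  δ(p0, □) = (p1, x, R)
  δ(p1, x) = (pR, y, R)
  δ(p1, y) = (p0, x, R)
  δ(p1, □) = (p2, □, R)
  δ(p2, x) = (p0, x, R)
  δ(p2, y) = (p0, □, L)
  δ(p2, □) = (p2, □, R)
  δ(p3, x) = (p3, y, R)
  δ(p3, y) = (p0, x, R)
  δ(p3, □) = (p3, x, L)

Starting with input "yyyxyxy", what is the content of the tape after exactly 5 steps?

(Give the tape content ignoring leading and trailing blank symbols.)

Execution trace:
Initial: [p0]yyyxyxy
Step 1: δ(p0, y) = (p0, □, L) → [p0]□□yyxyxy
Step 2: δ(p0, □) = (p1, x, R) → x[p1]□yyxyxy
Step 3: δ(p1, □) = (p2, □, R) → x□[p2]yyxyxy
Step 4: δ(p2, y) = (p0, □, L) → x[p0]□□yxyxy
Step 5: δ(p0, □) = (p1, x, R) → xx[p1]□yxyxy

After 5 steps, the tape (ignoring leading/trailing blanks) is: xx□yxyxy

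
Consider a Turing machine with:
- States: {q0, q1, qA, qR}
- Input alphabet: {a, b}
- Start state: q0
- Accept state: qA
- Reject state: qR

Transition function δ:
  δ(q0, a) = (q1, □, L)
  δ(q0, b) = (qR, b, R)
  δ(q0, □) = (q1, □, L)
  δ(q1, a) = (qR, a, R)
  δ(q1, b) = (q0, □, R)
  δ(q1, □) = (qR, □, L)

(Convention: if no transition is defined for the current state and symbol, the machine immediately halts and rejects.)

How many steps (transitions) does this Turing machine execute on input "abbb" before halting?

Execution trace:
Initial: [q0]abbb
Step 1: δ(q0, a) = (q1, □, L) → [q1]□□bbb
Step 2: δ(q1, □) = (qR, □, L) → [qR]□□□bbb

The machine reaches the reject state qR and halts.

The machine executed 2 steps before halting.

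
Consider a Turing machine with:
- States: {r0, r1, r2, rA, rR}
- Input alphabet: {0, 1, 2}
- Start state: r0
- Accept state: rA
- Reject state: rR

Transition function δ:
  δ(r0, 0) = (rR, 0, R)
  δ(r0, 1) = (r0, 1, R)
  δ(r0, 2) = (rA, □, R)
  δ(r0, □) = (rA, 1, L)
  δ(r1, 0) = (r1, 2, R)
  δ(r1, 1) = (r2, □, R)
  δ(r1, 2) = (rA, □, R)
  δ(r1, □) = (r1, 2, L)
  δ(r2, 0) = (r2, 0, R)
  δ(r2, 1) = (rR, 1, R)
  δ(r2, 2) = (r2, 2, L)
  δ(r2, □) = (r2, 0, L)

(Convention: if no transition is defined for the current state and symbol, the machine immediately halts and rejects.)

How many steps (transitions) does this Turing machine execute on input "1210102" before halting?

Execution trace:
Initial: [r0]1210102
Step 1: δ(r0, 1) = (r0, 1, R) → 1[r0]210102
Step 2: δ(r0, 2) = (rA, □, R) → 1□[rA]10102

The machine reaches the accept state rA and halts.

The machine executed 2 steps before halting.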